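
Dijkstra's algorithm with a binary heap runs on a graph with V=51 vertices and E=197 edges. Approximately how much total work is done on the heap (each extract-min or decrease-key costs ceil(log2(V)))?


Dijkstra with a binary heap: each vertex is extracted once, each edge may relax once.
Each heap operation costs O(log V).
V + E = 51 + 197 = 248
ceil(log2(51)) = 6 (since 2^5 = 32 < 51 <= 64 = 2^6)
Total heap work = (V+E) * ceil(log2(V)) = 248 * 6 = 1488


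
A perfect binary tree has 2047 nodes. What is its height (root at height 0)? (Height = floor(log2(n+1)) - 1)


For a perfect binary tree of height h: n = 2^(h+1) - 1, so h = log2(n+1) - 1.
  n + 1 = 2048 = 2^11
  log2(2048) = 11
  height = 11 - 1 = 10


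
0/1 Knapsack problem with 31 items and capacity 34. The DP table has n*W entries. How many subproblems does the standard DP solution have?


The DP table is indexed by (item, capacity).
Rows: 31 items
Columns: 34 capacity values (1 to W)
Total subproblems = 31 * 34 = 1054


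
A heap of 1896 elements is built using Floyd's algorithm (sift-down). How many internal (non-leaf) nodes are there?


Leaf nodes occupy roughly half the array.
Sift-down is called for each internal node, starting from the last one.
Internal nodes = floor(n/2) = floor(1896/2) = 948


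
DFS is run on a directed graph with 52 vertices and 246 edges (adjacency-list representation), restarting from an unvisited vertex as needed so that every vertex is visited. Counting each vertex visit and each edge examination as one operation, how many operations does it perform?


A full DFS traversal processes each vertex exactly once (push/pop on stack).
Each directed edge is examined once.
V = 52, E = 246
V + E = 298


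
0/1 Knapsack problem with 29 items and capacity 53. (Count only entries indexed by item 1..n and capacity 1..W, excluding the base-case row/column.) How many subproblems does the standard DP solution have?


The DP table is indexed by (item, capacity).
Rows: 29 items
Columns: 53 capacity values (1 to W)
Total subproblems = 29 * 53 = 1537


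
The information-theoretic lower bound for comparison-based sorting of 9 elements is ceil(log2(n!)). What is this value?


A binary decision tree of height h has at most 2^h leaves and needs at least n! of them, so h >= ceil(log2(n!)).
Compute 9! as a running product:
  x2 = 2, x3 = 6, x4 = 24, x5 = 120
  x6 = 720, x7 = 5040, x8 = 40320, x9 = 362880
9! = 362880
Bracket between powers of 2:
  2^18 = 262144 < 362880 <= 524288 = 2^19
So ceil(log2(9!)) = 19


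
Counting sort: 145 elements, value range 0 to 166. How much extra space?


n = 145 (output array)
k = 167 (count array for 167 distinct values)
Extra space = 145 + 167 = 312


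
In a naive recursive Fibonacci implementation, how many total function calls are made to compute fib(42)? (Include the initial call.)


Let C(m) = total calls to evaluate fib(m). Then C(0)=C(1)=1, and
C(m) = 1 + C(m-1) + C(m-2) for m >= 2.
Build the table (each entry = 1 + previous two):
  C(0) = 1
  C(1) = 1
  C(2) = 1 + 1 + 1 = 3
  C(3) = 1 + 3 + 1 = 5
  C(4) = 1 + 5 + 3 = 9
  C(5) = 1 + 9 + 5 = 15
  C(6) = 1 + 15 + 9 = 25
  C(7) = 1 + 25 + 15 = 41
  C(8) = 1 + 41 + 25 = 67
  C(9) = 1 + 67 + 41 = 109
  C(10) = 1 + 109 + 67 = 177
  C(11) = 1 + 177 + 109 = 287
  C(12) = 1 + 287 + 177 = 465
  C(13) = 1 + 465 + 287 = 753
  C(14) = 1 + 753 + 465 = 1219
  C(15) = 1 + 1219 + 753 = 1973
  C(16) = 1 + 1973 + 1219 = 3193
  C(17) = 1 + 3193 + 1973 = 5167
  C(18) = 1 + 5167 + 3193 = 8361
  C(19) = 1 + 8361 + 5167 = 13529
  C(20) = 1 + 13529 + 8361 = 21891
  C(21) = 1 + 21891 + 13529 = 35421
  C(22) = 1 + 35421 + 21891 = 57313
  C(23) = 1 + 57313 + 35421 = 92735
  C(24) = 1 + 92735 + 57313 = 150049
  C(25) = 1 + 150049 + 92735 = 242785
  C(26) = 1 + 242785 + 150049 = 392835
  C(27) = 1 + 392835 + 242785 = 635621
  C(28) = 1 + 635621 + 392835 = 1028457
  C(29) = 1 + 1028457 + 635621 = 1664079
  C(30) = 1 + 1664079 + 1028457 = 2692537
  C(31) = 1 + 2692537 + 1664079 = 4356617
  C(32) = 1 + 4356617 + 2692537 = 7049155
  C(33) = 1 + 7049155 + 4356617 = 11405773
  C(34) = 1 + 11405773 + 7049155 = 18454929
  C(35) = 1 + 18454929 + 11405773 = 29860703
  C(36) = 1 + 29860703 + 18454929 = 48315633
  C(37) = 1 + 48315633 + 29860703 = 78176337
  C(38) = 1 + 78176337 + 48315633 = 126491971
  C(39) = 1 + 126491971 + 78176337 = 204668309
  C(40) = 1 + 204668309 + 126491971 = 331160281
  C(41) = 1 + 331160281 + 204668309 = 535828591
  C(42) = 1 + 535828591 + 331160281 = 866988873
Total calls for fib(42) = 866988873


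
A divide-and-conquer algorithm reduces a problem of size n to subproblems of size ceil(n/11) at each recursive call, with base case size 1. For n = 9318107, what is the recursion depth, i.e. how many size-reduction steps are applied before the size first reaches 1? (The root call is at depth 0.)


Each step divides the size by 11 (rounding up); after k steps the size is ceil(n/11^k), which equals 1 exactly when 11^k >= n.
So the depth is the smallest k with 11^k >= 9318107, i.e. ceil(log_11(9318107)).
11^6 = 1771561 < 9318107 <= 19487171 = 11^7
Recursion depth = 7


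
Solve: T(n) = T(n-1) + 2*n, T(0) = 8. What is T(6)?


Expanding the recurrence:
T(6) = T(5) + 2*6
       = T(4) + 2*5 + 2*6
       ...
       = T(0) + 2*(1 + 2 + ... + 6)
       = 8 + 2 * 6*7/2
       = 8 + 2 * 21
       = 8 + 42 = 50


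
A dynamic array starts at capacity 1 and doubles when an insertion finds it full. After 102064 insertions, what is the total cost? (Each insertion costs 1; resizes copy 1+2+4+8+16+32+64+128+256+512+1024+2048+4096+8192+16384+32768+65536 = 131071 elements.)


Insertion cost: 102064 (one per element)
Resizes occur just before inserting elements 2, 3, 5, 9, ...
Elements copied at each resize: 1 + 2 + 4 + 8 + 16 + 32 + 64 + 128 + 256 + 512 + 1024 + 2048 + 4096 + 8192 + 16384 + 32768 + 65536
Sum of copies = 131071 (geometric series: 2^k - 1)
Total = 102064 + 131071 = 233135


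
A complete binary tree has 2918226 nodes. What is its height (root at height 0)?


In a complete binary tree, level k holds nodes 2^k .. 2^(k+1)-1 (1-indexed).
Height = floor(log2(n)) = floor(log2(2918226)) = 21
Check: 2^21 = 2097152 <= 2918226 < 4194304 = 2^22


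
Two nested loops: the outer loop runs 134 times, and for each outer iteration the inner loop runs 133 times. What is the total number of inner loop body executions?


Outer loop: 134 iterations
Inner loop: 133 iterations per outer iteration
Total = 134 * 133 = 17822


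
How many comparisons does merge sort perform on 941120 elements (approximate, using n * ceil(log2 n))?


Recursion depth: ceil(log2(941120)) = 20
Each recursion level merges n = 941120 elements
Total = 941120 * 20 = 18822400


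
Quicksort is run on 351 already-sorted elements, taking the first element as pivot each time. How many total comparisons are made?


Sum of comparisons per partition:
350 + 349 + ... + 1 + 0
= 351 * (351 - 1) / 2
= 351 * 350 / 2
= 61425


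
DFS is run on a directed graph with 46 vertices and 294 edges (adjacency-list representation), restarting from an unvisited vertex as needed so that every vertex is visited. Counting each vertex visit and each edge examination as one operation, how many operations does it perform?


A full DFS traversal processes each vertex exactly once (push/pop on stack).
Each directed edge is examined once.
V = 46, E = 294
V + E = 340


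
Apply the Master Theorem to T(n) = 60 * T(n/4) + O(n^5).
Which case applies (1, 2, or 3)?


The Master Theorem: T(n) = a*T(n/b) + O(n^c)
  a = 60, b = 4, c = 5
log_b(a) = log_4(60) ~ 2.953
Compare b^c with a: 4^5 = 1024 > 60, so c > log_b(a).
Since c > log_b(a), Case 3 applies.
T(n) = O(n^5)
Master Theorem case = 3


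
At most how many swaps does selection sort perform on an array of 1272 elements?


Each of the 1271 passes places one element in its final position.
Pass 1: swap minimum into position 0
Pass 2: swap minimum of remaining into position 1
...
Pass 1271: last two elements, one swap
Maximum swaps = 1272 - 1 = 1271


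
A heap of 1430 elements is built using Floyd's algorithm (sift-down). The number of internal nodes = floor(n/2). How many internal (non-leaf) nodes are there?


Leaf nodes occupy roughly half the array.
Sift-down is called for each internal node, starting from the last one.
Internal nodes = floor(n/2) = floor(1430/2) = 715


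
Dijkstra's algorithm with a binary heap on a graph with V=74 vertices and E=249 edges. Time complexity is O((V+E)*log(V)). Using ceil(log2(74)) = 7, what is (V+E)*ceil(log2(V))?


Dijkstra with a binary heap: each vertex is extracted once, each edge may relax once.
Each heap operation costs O(log V).
V + E = 74 + 249 = 323
ceil(log2(74)) = 7 (since 2^6 = 64 < 74 <= 128 = 2^7)
Total heap work = (V+E) * ceil(log2(V)) = 323 * 7 = 2261


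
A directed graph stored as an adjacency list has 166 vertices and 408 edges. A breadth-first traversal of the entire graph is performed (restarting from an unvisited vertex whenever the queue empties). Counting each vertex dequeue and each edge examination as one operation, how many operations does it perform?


A full BFS traversal dequeues each vertex once and examines each edge once.
Vertex visits: 166
Edge visits: 408
V + E = 166 + 408 = 574


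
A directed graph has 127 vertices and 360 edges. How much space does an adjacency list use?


Adjacency list: one list head per vertex + one entry per edge
Vertex heads: 127
Edge entries: 360
Total = 127 + 360 = 487


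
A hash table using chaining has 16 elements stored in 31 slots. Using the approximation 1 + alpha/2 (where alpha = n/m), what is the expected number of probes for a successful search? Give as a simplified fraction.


Load factor alpha = n/m = 16/31
Expected probes = 1 + alpha/2 = 1 + 16/(2*31)
= 1 + 16/62
= 62/62 + 16/62
= 78/62
Simplify: 39/31


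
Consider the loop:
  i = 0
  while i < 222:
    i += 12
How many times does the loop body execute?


Starting at i = 0, each iteration adds 12.
Iterations until i >= 222:
  Iteration 1: i = 0 -> i = 12
  Iteration 2: i = 12 -> i = 24
  Iteration 3: i = 24 -> i = 36
  Iteration 4: i = 36 -> i = 48
  Iteration 5: i = 48 -> i = 60
  Iteration 6: i = 60 -> i = 72
  Iteration 7: i = 72 -> i = 84
  Iteration 8: i = 84 -> i = 96
  ... continuing ...
Total iterations = ceil(222/12) = 19


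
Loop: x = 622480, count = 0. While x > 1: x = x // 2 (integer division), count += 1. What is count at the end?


The variable x halves each step:
x = 622480 -> 311240 -> 155620 -> 77810 -> 38905 -> 19452 -> 9726 -> 4863 -> 2431 -> 1215 -> 607 -> 303 -> 151 -> 75 -> 37 -> 18 -> 9 -> 4 -> 2 -> 1
Number of halvings = floor(log2(622480)) = 19


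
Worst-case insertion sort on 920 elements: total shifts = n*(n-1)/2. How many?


Sum of shifts = 1 + 2 + 3 + ... + 919
= 920 * 919 / 2
= 845480 / 2
= 422740


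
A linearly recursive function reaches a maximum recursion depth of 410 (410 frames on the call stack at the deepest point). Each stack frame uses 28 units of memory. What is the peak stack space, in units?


Maximum recursion depth = 410 frames
Memory per frame = 28 units
Total stack space = depth * frame_size
= 410 * 28 = 11480


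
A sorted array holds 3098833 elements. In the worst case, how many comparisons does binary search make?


Halving sequence: 3098833 -> 1549416 -> 774708 -> 387354 -> 193677 -> 96838 -> 48419 -> 24209 -> 12104 -> 6052 -> 3026 -> 1513 -> 756 -> 378 -> 189 -> 94 -> 47 -> 23 -> 11 -> 5 -> 2 -> 1
Number of halvings = 21
Max comparisons = 21 + 1 = 22


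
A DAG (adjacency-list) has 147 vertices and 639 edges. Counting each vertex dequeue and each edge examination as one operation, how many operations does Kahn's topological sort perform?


V = 147 (vertex processing)
E = 639 (edge processing)
V + E = 147 + 639 = 786


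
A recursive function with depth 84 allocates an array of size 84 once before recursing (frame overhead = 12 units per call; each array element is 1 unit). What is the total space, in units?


Array allocation: 84 units (allocated once)
Stack frames: 84 deep * 12 per frame = 1008 units
Total = 84 + 1008 = 1092


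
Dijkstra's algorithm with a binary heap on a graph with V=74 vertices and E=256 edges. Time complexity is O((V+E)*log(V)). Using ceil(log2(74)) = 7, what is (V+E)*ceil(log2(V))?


Dijkstra with a binary heap: each vertex is extracted once, each edge may relax once.
Each heap operation costs O(log V).
V + E = 74 + 256 = 330
ceil(log2(74)) = 7 (since 2^6 = 64 < 74 <= 128 = 2^7)
Total heap work = (V+E) * ceil(log2(V)) = 330 * 7 = 2310


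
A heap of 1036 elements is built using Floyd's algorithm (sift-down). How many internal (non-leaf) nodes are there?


Leaf nodes occupy roughly half the array.
Sift-down is called for each internal node, starting from the last one.
Internal nodes = floor(n/2) = floor(1036/2) = 518


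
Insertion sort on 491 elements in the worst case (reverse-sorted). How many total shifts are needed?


In the worst case (reverse-sorted), each element shifts past all previous:
  Element 1: 1 shifts
  Element 2: 2 shifts
  Element 3: 3 shifts
  Element 4: 4 shifts
  Element 5: 5 shifts
  ...
  Element 490: 490 shifts
Total = 1 + 2 + ... + 490
= 491*(491-1)/2 = 120295


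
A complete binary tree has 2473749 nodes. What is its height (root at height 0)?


In a complete binary tree, level k holds nodes 2^k .. 2^(k+1)-1 (1-indexed).
Height = floor(log2(n)) = floor(log2(2473749)) = 21
Check: 2^21 = 2097152 <= 2473749 < 4194304 = 2^22


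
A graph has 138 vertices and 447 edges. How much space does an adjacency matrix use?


Adjacency matrix: V x V grid of entries
Space = V^2 = 138^2 = 138 * 138 = 19044


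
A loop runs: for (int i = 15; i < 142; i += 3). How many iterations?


Loop starts at i = 15, increments by 3, stops when i >= 142.
Number of iterations = ceil((142 - 15) / 3)
= ceil(127 / 3)
= 43


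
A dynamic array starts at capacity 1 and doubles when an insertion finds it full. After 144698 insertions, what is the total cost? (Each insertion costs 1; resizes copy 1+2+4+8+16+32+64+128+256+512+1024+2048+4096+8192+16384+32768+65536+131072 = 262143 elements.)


Insertion cost: 144698 (one per element)
Resizes occur just before inserting elements 2, 3, 5, 9, ...
Elements copied at each resize: 1 + 2 + 4 + 8 + 16 + 32 + 64 + 128 + 256 + 512 + 1024 + 2048 + 4096 + 8192 + 16384 + 32768 + 65536 + 131072
Sum of copies = 262143 (geometric series: 2^k - 1)
Total = 144698 + 262143 = 406841


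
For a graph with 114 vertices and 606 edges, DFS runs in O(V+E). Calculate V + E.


A full DFS traversal visits each vertex once and examines each edge once.
V = 114
E = 606
Sum = 114 + 606 = 720


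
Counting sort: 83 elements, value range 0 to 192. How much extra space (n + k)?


n = 83 (output array)
k = 193 (count array for 193 distinct values)
Extra space = 83 + 193 = 276


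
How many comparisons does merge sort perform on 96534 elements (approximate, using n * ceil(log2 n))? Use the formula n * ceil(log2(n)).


Recursion depth: ceil(log2(96534)) = 17
Each recursion level merges n = 96534 elements
Total = 96534 * 17 = 1641078


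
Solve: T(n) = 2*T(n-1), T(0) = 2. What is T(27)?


Unrolling:
T(27) = 2*T(26) = 2^2*T(25) = ... = 2^27*T(0)
= 2^27 * 2
= 134217728 * 2 = 268435456


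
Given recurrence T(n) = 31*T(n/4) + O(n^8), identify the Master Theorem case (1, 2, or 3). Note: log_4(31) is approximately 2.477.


Master Theorem parameters: a=31, b=4, c=8
log_b(a) = 2.477
Compare b^c with a: 4^8 = 65536 > 31, so c > log_b(a).
Comparing c=8 vs log_b(a)=2.477:
8 > 2.477 => Case 3
Result: T(n) = O(n^8)
Master Theorem case = 3


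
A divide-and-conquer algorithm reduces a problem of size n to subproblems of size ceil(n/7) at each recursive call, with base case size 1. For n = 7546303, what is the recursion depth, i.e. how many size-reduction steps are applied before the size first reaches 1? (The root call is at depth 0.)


Each step divides the size by 7 (rounding up); after k steps the size is ceil(n/7^k), which equals 1 exactly when 7^k >= n.
So the depth is the smallest k with 7^k >= 7546303, i.e. ceil(log_7(7546303)).
7^8 = 5764801 < 7546303 <= 40353607 = 7^9
Recursion depth = 9


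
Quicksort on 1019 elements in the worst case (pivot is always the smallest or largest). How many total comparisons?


In the worst case, each partition step picks the worst pivot:
  Partition 1: 1018 comparisons (n-1 elements to compare)
  Partition 2: 1017 comparisons
  Partition 3: 1016 comparisons
  Partition 4: 1015 comparisons
  Partition 5: 1014 comparisons
  ...
  Last partition: 0 comparisons
Total = (n-1) + (n-2) + ... + 1 + 0 = n*(n-1)/2
= 1019*1018/2 = 518671


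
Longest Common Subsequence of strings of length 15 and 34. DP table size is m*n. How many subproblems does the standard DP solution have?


DP table indexed by positions in both strings.
First string: 15 positions
Second string: 34 positions
Total = 15 * 34 = 510


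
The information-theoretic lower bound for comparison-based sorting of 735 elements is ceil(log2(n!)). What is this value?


A binary decision tree of height h has at most 2^h leaves and needs at least n! of them, so h >= ceil(log2(n!)).
735! is far too large to multiply out, so use Stirling's series:
  ln(n!) ~ n ln n - n + (1/2) ln(2 pi n) + 1/(12n)  (error below 1/(360 n^3), negligible here)
  ln(735) = 6.5998705
  n ln n = 735 * 6.5998705 = 4850.9048
  (1/2) ln(2 pi * 735) = (1/2) ln(4618.1412) = 4.2189
  1/(12*735) = 0.0001
  ln(735!) ~ 4850.9048 - 735 + 4.2189 + 0.0001 = 4120.1238
Convert to base 2: log2(735!) = 4120.1238 / ln 2 = 4120.1238 / 0.69314718 = 5944.0822
ceil(5944.0822) = 5945


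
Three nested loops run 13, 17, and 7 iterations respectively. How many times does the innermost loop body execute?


Loop 1 (outermost): 13 iterations
Loop 2 (middle): 17 iterations per outer
Loop 3 (innermost): 7 iterations per middle
Total = 13 * 17 * 7 = 1547


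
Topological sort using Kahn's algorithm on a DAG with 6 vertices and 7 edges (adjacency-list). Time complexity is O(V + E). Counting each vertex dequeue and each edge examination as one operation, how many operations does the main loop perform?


Kahn's algorithm:
  1. Compute in-degrees: O(V + E)
  2. Process queue: each vertex dequeued once (O(V))
     each edge examined once (O(E))
Total = V + E = 6 + 7 = 13


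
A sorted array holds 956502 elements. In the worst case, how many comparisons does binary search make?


Halving sequence: 956502 -> 478251 -> 239125 -> 119562 -> 59781 -> 29890 -> 14945 -> 7472 -> 3736 -> 1868 -> 934 -> 467 -> 233 -> 116 -> 58 -> 29 -> 14 -> 7 -> 3 -> 1
Number of halvings = 19
Max comparisons = 19 + 1 = 20


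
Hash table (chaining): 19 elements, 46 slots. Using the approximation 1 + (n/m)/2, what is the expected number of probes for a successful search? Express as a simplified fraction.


Computing expected probes:
alpha = 19/46
= 1 + alpha/2
= 1 + 19/(2*46)
= (2*46 + 19) / (2*46)
= 111/92


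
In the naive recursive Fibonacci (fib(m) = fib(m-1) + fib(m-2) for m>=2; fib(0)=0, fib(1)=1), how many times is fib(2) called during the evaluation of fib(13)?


Let N(m) = number of times fib(m) is called while evaluating fib(13).
N(13) = 1 (the initial call).
N(12) = 1 (only fib(13) calls it).
For 1 <= m <= 11: fib(m) is called by fib(m+1) and fib(m+2), so
  N(m) = N(m+1) + N(m+2).
fib(0) is called only by fib(2), so N(0) = N(2).
Walk down from m=13:
  N(13)=1, N(12)=1, N(11)=2, N(10)=3, N(9)=5, N(8)=8, N(7)=13, N(6)=21, N(5)=34, N(4)=55, N(3)=89, N(2)=144
N(2) = 144


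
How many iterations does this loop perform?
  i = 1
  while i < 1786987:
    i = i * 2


The loop variable doubles each iteration:
i = 1 -> 2 -> 4 -> 8 -> 16 -> 32 -> 64 -> 128 -> 256 -> 512 -> 1024 -> 2048 -> 4096 -> 8192 -> 16384 -> 32768 -> 65536 -> 131072 -> 262144 -> 524288 -> 1048576 -> 2097152 (stop, 2097152 >= 1786987)
Number of doublings = ceil(log2(1786987)) = 21


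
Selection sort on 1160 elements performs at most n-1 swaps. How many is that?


Each of the 1159 passes places one element in its final position.
Pass 1: swap minimum into position 0
Pass 2: swap minimum of remaining into position 1
...
Pass 1159: last two elements, one swap
Maximum swaps = 1160 - 1 = 1159


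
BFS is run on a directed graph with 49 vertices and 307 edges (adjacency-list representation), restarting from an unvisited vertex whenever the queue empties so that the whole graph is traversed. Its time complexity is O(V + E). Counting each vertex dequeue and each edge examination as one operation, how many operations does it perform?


A full BFS traversal dequeues each vertex exactly once and examines each directed edge exactly once.
V = 49 (vertex processing cost)
E = 307 (edge examination cost)
Total operations proportional to V + E = 49 + 307 = 356


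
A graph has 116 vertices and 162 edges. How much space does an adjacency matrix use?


Adjacency matrix: V x V grid of entries
Space = V^2 = 116^2 = 116 * 116 = 13456


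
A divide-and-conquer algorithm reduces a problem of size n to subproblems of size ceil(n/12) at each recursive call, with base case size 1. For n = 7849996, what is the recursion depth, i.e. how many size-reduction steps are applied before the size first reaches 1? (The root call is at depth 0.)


Each step divides the size by 12 (rounding up); after k steps the size is ceil(n/12^k), which equals 1 exactly when 12^k >= n.
So the depth is the smallest k with 12^k >= 7849996, i.e. ceil(log_12(7849996)).
12^6 = 2985984 < 7849996 <= 35831808 = 12^7
Recursion depth = 7


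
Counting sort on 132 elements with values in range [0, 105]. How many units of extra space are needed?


Output array size: 132 (to store sorted result)
Count array size: 106 (one slot per possible value, range 0 to 105)
Total extra space = 132 + 106 = 238


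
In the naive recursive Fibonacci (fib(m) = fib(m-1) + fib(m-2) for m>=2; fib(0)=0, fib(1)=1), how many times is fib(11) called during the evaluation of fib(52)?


Let N(m) = number of times fib(m) is called while evaluating fib(52).
N(52) = 1 (the initial call).
N(51) = 1 (only fib(52) calls it).
For 1 <= m <= 50: fib(m) is called by fib(m+1) and fib(m+2), so
  N(m) = N(m+1) + N(m+2).
fib(0) is called only by fib(2), so N(0) = N(2).
Walk down from m=52:
  N(52)=1, N(51)=1, N(50)=2, N(49)=3, N(48)=5, N(47)=8, N(46)=13, N(45)=21, N(44)=34, N(43)=55, N(42)=89, N(41)=144, N(40)=233, N(39)=377, N(38)=610, N(37)=987, N(36)=1597, N(35)=2584, N(34)=4181, N(33)=6765, N(32)=10946, N(31)=17711, N(30)=28657, N(29)=46368, N(28)=75025, N(27)=121393, N(26)=196418, N(25)=317811, N(24)=514229, N(23)=832040, N(22)=1346269, N(21)=2178309, N(20)=3524578, N(19)=5702887, N(18)=9227465, N(17)=14930352, N(16)=24157817, N(15)=39088169, N(14)=63245986, N(13)=102334155, N(12)=165580141, N(11)=267914296
N(11) = 267914296


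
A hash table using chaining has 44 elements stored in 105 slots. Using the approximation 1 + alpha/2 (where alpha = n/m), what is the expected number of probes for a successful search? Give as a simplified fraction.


Load factor alpha = n/m = 44/105
Expected probes = 1 + alpha/2 = 1 + 44/(2*105)
= 1 + 44/210
= 210/210 + 44/210
= 254/210
Simplify: 127/105


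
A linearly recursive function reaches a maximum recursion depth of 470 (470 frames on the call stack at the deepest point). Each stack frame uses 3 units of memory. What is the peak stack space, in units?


Maximum recursion depth = 470 frames
Memory per frame = 3 units
Total stack space = depth * frame_size
= 470 * 3 = 1410


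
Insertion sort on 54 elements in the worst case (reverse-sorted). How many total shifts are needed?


In the worst case (reverse-sorted), each element shifts past all previous:
  Element 1: 1 shifts
  Element 2: 2 shifts
  Element 3: 3 shifts
  Element 4: 4 shifts
  Element 5: 5 shifts
  ...
  Element 53: 53 shifts
Total = 1 + 2 + ... + 53
= 54*(54-1)/2 = 1431


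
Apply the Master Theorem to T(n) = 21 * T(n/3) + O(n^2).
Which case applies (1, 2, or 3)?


The Master Theorem: T(n) = a*T(n/b) + O(n^c)
  a = 21, b = 3, c = 2
log_b(a) = log_3(21) ~ 2.771
Compare b^c with a: 3^2 = 9 < 21, so c < log_b(a).
Since c < log_b(a), Case 1 applies.
T(n) = O(n^(log_3 21)) ~ O(n^2.771)
Master Theorem case = 1


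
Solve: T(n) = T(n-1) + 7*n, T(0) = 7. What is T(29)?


Expanding the recurrence:
T(29) = T(28) + 7*29
       = T(27) + 7*28 + 7*29
       ...
       = T(0) + 7*(1 + 2 + ... + 29)
       = 7 + 7 * 29*30/2
       = 7 + 7 * 435
       = 7 + 3045 = 3052


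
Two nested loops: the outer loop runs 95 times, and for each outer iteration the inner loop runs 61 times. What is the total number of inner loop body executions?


Outer loop: 95 iterations
Inner loop: 61 iterations per outer iteration
Total = 95 * 61 = 5795


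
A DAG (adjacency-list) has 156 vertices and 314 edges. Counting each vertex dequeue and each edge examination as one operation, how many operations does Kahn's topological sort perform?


V = 156 (vertex processing)
E = 314 (edge processing)
V + E = 156 + 314 = 470


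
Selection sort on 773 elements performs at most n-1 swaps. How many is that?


Each of the 772 passes places one element in its final position.
Pass 1: swap minimum into position 0
Pass 2: swap minimum of remaining into position 1
...
Pass 772: last two elements, one swap
Maximum swaps = 773 - 1 = 772


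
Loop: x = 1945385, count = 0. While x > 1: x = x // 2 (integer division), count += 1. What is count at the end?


The variable x halves each step:
x = 1945385 -> 972692 -> 486346 -> 243173 -> 121586 -> 60793 -> 30396 -> 15198 -> 7599 -> 3799 -> 1899 -> 949 -> 474 -> 237 -> 118 -> 59 -> 29 -> 14 -> 7 -> 3 -> 1
Number of halvings = floor(log2(1945385)) = 20


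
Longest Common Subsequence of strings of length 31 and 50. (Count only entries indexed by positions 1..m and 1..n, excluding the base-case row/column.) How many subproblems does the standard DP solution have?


DP table indexed by positions in both strings.
First string: 31 positions
Second string: 50 positions
Total = 31 * 50 = 1550


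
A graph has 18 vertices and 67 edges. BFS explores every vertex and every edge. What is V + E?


A full BFS traversal dequeues each vertex once and examines each edge once.
Vertex visits: 18
Edge visits: 67
V + E = 18 + 67 = 85


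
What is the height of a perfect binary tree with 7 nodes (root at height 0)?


A perfect binary tree with 7 nodes:
  7 = 2^3 - 1
  Levels: 0, 1, ..., 2
  Height = 2


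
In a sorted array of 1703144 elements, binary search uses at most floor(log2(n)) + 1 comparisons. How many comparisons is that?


Halving sequence: 1703144 -> 851572 -> 425786 -> 212893 -> 106446 -> 53223 -> 26611 -> 13305 -> 6652 -> 3326 -> 1663 -> 831 -> 415 -> 207 -> 103 -> 51 -> 25 -> 12 -> 6 -> 3 -> 1
Number of halvings = 20
Max comparisons = 20 + 1 = 21


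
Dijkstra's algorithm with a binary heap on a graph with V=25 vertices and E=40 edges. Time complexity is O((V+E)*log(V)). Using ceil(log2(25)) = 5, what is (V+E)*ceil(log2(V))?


Dijkstra with a binary heap: each vertex is extracted once, each edge may relax once.
Each heap operation costs O(log V).
V + E = 25 + 40 = 65
ceil(log2(25)) = 5 (since 2^4 = 16 < 25 <= 32 = 2^5)
Total heap work = (V+E) * ceil(log2(V)) = 65 * 5 = 325


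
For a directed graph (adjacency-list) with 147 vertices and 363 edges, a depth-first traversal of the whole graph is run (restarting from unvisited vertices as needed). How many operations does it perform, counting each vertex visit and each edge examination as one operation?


A full DFS traversal visits each vertex once and examines each edge once.
V = 147
E = 363
Sum = 147 + 363 = 510


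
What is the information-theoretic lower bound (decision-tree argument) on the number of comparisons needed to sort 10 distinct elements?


A binary decision tree of height h has at most 2^h leaves and needs at least n! of them, so h >= ceil(log2(n!)).
Compute 10! as a running product:
  x2 = 2, x3 = 6, x4 = 24, x5 = 120
  x6 = 720, x7 = 5040, x8 = 40320, x9 = 362880
  x10 = 3628800
10! = 3628800
Bracket between powers of 2:
  2^21 = 2097152 < 3628800 <= 4194304 = 2^22
So ceil(log2(10!)) = 22


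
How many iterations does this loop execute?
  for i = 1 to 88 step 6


The loop variable i takes values starting at 1 and increments by 6 each iteration.
Sequence: i = 1, 7, 13, 19, 25, 31, 37, 43, 49, ...
The upper bound 88 is inclusive, so the count is floor((last - first) / step) + 1:
floor((88 - 1) / 6) + 1 = floor(87/6) + 1 = 14 + 1 = 15


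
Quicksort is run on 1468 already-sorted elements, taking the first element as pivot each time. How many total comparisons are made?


Sum of comparisons per partition:
1467 + 1466 + ... + 1 + 0
= 1468 * (1468 - 1) / 2
= 1468 * 1467 / 2
= 1076778


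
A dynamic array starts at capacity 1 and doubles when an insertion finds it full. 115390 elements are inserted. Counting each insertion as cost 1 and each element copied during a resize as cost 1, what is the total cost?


n = 115390
Insertion costs: 115390
Resizes copy 1, 2, 4, ... up to the largest power of 2 that is <= n-1 = 115389, i.e. 65536.
Copy costs = 1 + 2 + 4 + 8 + 16 + 32 + 64 + 128 + 256 + 512 + 1024 + 2048 + 4096 + 8192 + 16384 + 32768 + 65536 = 131071
Total = 115390 + 131071 = 246461


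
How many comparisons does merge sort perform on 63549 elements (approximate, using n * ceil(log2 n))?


Recursion depth: ceil(log2(63549)) = 16
Each recursion level merges n = 63549 elements
Total = 63549 * 16 = 1016784


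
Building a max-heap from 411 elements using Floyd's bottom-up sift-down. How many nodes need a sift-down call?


In a heap of 411 elements (0-indexed array):
  Last element index: 410
  Parent of last element: floor((410 - 1) / 2) = 204
  Internal nodes: indices 0 to 204
  Count = floor(411/2) = 205


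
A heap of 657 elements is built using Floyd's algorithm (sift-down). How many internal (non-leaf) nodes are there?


Leaf nodes occupy roughly half the array.
Sift-down is called for each internal node, starting from the last one.
Internal nodes = floor(n/2) = floor(657/2) = 328


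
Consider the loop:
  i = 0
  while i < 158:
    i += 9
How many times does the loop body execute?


Starting at i = 0, each iteration adds 9.
Iterations until i >= 158:
  Iteration 1: i = 0 -> i = 9
  Iteration 2: i = 9 -> i = 18
  Iteration 3: i = 18 -> i = 27
  Iteration 4: i = 27 -> i = 36
  Iteration 5: i = 36 -> i = 45
  Iteration 6: i = 45 -> i = 54
  Iteration 7: i = 54 -> i = 63
  Iteration 8: i = 63 -> i = 72
  ... continuing ...
Total iterations = ceil(158/9) = 18


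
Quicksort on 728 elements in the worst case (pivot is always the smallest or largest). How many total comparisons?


In the worst case, each partition step picks the worst pivot:
  Partition 1: 727 comparisons (n-1 elements to compare)
  Partition 2: 726 comparisons
  Partition 3: 725 comparisons
  Partition 4: 724 comparisons
  Partition 5: 723 comparisons
  ...
  Last partition: 0 comparisons
Total = (n-1) + (n-2) + ... + 1 + 0 = n*(n-1)/2
= 728*727/2 = 264628


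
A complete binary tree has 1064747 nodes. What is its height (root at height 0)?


In a complete binary tree, level k holds nodes 2^k .. 2^(k+1)-1 (1-indexed).
Height = floor(log2(n)) = floor(log2(1064747)) = 20
Check: 2^20 = 1048576 <= 1064747 < 2097152 = 2^21


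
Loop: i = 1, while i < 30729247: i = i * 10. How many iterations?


i multiplies by 10 each step:
i = 1 -> 10 -> 100 -> 1000 -> 10000 -> 100000 -> 1000000 -> 10000000 -> 100000000 (stop)
Iterations = ceil(log_10(30729247)) = 8


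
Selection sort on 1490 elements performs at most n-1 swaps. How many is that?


Each of the 1489 passes places one element in its final position.
Pass 1: swap minimum into position 0
Pass 2: swap minimum of remaining into position 1
...
Pass 1489: last two elements, one swap
Maximum swaps = 1490 - 1 = 1489


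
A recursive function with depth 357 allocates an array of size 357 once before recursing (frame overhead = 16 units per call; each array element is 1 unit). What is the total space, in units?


Array allocation: 357 units (allocated once)
Stack frames: 357 deep * 16 per frame = 5712 units
Total = 357 + 5712 = 6069


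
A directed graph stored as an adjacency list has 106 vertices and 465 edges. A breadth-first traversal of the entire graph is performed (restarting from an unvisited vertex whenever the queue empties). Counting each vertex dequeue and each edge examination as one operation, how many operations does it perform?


A full BFS traversal dequeues each vertex once and examines each edge once.
Vertex visits: 106
Edge visits: 465
V + E = 106 + 465 = 571


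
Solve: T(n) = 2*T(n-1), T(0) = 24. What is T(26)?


Unrolling:
T(26) = 2*T(25) = 2^2*T(24) = ... = 2^26*T(0)
= 2^26 * 24
= 67108864 * 24 = 1610612736


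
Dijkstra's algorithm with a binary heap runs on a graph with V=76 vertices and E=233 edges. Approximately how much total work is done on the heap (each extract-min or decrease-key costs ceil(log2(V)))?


Dijkstra with a binary heap: each vertex is extracted once, each edge may relax once.
Each heap operation costs O(log V).
V + E = 76 + 233 = 309
ceil(log2(76)) = 7 (since 2^6 = 64 < 76 <= 128 = 2^7)
Total heap work = (V+E) * ceil(log2(V)) = 309 * 7 = 2163


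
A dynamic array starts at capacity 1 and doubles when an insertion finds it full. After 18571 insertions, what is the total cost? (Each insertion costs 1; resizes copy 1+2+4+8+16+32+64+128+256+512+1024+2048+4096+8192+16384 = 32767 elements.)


Insertion cost: 18571 (one per element)
Resizes occur just before inserting elements 2, 3, 5, 9, ...
Elements copied at each resize: 1 + 2 + 4 + 8 + 16 + 32 + 64 + 128 + 256 + 512 + 1024 + 2048 + 4096 + 8192 + 16384
Sum of copies = 32767 (geometric series: 2^k - 1)
Total = 18571 + 32767 = 51338


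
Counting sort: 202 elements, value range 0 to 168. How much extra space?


n = 202 (output array)
k = 169 (count array for 169 distinct values)
Extra space = 202 + 169 = 371


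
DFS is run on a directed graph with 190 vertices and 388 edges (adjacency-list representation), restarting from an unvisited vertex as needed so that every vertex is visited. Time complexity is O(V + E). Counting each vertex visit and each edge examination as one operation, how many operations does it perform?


A full DFS traversal processes each vertex exactly once (push/pop on stack).
Each directed edge is examined once.
V = 190, E = 388
V + E = 578


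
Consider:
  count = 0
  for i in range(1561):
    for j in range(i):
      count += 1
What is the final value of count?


For each i, the inner loop runs i times:
  i=0: inner runs 0 times
  i=1: inner runs 1 time
  i=2: inner runs 2 times
  i=3: inner runs 3 times
  i=4: inner runs 4 times
  i=5: inner runs 5 times
  i=6: inner runs 6 times
  i=7: inner runs 7 times
  ...
Total = 0 + 1 + 2 + ... + 1560 = 1561*(1561-1)/2 = 1217580


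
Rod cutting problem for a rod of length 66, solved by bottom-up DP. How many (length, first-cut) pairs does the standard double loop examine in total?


For each subproblem length i = 1..66, the inner loop considers i possible first cuts.
Total = 1 + 2 + ... + 66
= 66*(66+1)/2
= 66*67/2 = 2211


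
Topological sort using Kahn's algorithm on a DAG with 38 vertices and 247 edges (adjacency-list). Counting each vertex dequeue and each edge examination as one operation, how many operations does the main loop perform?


Kahn's algorithm:
  1. Compute in-degrees: O(V + E)
  2. Process queue: each vertex dequeued once (O(V))
     each edge examined once (O(E))
Total = V + E = 38 + 247 = 285


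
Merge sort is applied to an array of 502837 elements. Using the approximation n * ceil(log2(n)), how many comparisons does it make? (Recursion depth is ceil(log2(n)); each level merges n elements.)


Merge sort divides the array into halves recursively.
Number of levels = ceil(log2(502837)) = 19
At each level, approximately n = 502837 comparisons are needed for merging.
Total comparisons ~ n * ceil(log2(n)) = 502837 * 19 = 9553903


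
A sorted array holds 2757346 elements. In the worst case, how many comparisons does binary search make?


Halving sequence: 2757346 -> 1378673 -> 689336 -> 344668 -> 172334 -> 86167 -> 43083 -> 21541 -> 10770 -> 5385 -> 2692 -> 1346 -> 673 -> 336 -> 168 -> 84 -> 42 -> 21 -> 10 -> 5 -> 2 -> 1
Number of halvings = 21
Max comparisons = 21 + 1 = 22


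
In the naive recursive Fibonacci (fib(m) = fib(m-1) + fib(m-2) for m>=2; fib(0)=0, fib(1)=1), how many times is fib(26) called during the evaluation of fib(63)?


Let N(m) = number of times fib(m) is called while evaluating fib(63).
N(63) = 1 (the initial call).
N(62) = 1 (only fib(63) calls it).
For 1 <= m <= 61: fib(m) is called by fib(m+1) and fib(m+2), so
  N(m) = N(m+1) + N(m+2).
fib(0) is called only by fib(2), so N(0) = N(2).
Walk down from m=63:
  N(63)=1, N(62)=1, N(61)=2, N(60)=3, N(59)=5, N(58)=8, N(57)=13, N(56)=21, N(55)=34, N(54)=55, N(53)=89, N(52)=144, N(51)=233, N(50)=377, N(49)=610, N(48)=987, N(47)=1597, N(46)=2584, N(45)=4181, N(44)=6765, N(43)=10946, N(42)=17711, N(41)=28657, N(40)=46368, N(39)=75025, N(38)=121393, N(37)=196418, N(36)=317811, N(35)=514229, N(34)=832040, N(33)=1346269, N(32)=2178309, N(31)=3524578, N(30)=5702887, N(29)=9227465, N(28)=14930352, N(27)=24157817, N(26)=39088169
N(26) = 39088169


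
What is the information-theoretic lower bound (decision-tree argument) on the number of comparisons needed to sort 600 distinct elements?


A binary decision tree of height h has at most 2^h leaves and needs at least n! of them, so h >= ceil(log2(n!)).
600! is far too large to multiply out, so use Stirling's series:
  ln(n!) ~ n ln n - n + (1/2) ln(2 pi n) + 1/(12n)  (error below 1/(360 n^3), negligible here)
  ln(600) = 6.3969297
  n ln n = 600 * 6.3969297 = 3838.1578
  (1/2) ln(2 pi * 600) = (1/2) ln(3769.9112) = 4.1174
  1/(12*600) = 0.0001
  ln(600!) ~ 3838.1578 - 600 + 4.1174 + 0.0001 = 3242.2753
Convert to base 2: log2(600!) = 3242.2753 / ln 2 = 3242.2753 / 0.69314718 = 4677.6145
ceil(4677.6145) = 4678


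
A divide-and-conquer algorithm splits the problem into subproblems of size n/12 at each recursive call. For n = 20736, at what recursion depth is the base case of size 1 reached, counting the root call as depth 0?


At each depth, the problem size is divided by 12:
  Depth 0: problem size = 20736
  Depth 1: problem size = 1728
  Depth 2: problem size = 144
  Depth 3: problem size = 12
  Depth 4: problem size = 1 (base case)
The base case is reached at depth log_12(20736) = 4 (the tree has 5 levels counting depth 0, but the depth asked for is 4).
Recursion depth = 4


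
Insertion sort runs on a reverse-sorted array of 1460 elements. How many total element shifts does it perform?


Sum of shifts = 1 + 2 + 3 + ... + 1459
= 1460 * 1459 / 2
= 2130140 / 2
= 1065070


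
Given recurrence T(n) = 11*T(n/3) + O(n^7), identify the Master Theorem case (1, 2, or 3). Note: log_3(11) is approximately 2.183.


Master Theorem parameters: a=11, b=3, c=7
log_b(a) = 2.183
Compare b^c with a: 3^7 = 2187 > 11, so c > log_b(a).
Comparing c=7 vs log_b(a)=2.183:
7 > 2.183 => Case 3
Result: T(n) = O(n^7)
Master Theorem case = 3


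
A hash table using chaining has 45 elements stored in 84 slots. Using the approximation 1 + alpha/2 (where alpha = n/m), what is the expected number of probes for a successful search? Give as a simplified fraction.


Load factor alpha = n/m = 45/84
Expected probes = 1 + alpha/2 = 1 + 45/(2*84)
= 1 + 45/168
= 168/168 + 45/168
= 213/168
Simplify: 71/56


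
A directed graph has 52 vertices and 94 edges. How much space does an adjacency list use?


Adjacency list: one list head per vertex + one entry per edge
Vertex heads: 52
Edge entries: 94
Total = 52 + 94 = 146
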